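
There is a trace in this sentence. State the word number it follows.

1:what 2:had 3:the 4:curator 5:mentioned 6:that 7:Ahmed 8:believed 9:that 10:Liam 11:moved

The displaced element is "what" (word 1).
It is linked across 2 clause boundaries (that → that).
It functions as the direct object of "moved", so the gap sits immediately after word 11 ("moved").
Base order: The curator had mentioned that Ahmed believed that Liam moved what.

11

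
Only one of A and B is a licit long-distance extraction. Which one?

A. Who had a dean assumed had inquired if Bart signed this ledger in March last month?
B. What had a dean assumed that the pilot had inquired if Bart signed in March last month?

In B, the wh-phrase is extracted from inside a wh-island (introduced by "if"), which blocks movement.
In A, the extraction path crosses only that-complement boundaries, which are transparent.
So A is grammatical.

A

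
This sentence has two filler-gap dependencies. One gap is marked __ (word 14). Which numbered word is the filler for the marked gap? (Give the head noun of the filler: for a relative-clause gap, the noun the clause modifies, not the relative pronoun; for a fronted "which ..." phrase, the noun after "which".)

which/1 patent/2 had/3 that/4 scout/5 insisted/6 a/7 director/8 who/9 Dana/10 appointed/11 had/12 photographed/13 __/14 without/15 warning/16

2

The marked gap is the direct object of "photographed".
Its filler is the fronted wh-phrase "which patent", at word 2.
(The other dependency links word 8 to a gap after word 11.)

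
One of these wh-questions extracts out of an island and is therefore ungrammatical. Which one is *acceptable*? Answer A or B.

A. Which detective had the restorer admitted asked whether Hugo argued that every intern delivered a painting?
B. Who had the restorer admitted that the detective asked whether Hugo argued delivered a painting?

In B, the wh-phrase is extracted from inside a wh-island (introduced by "whether"), which blocks movement.
In A, the extraction path crosses only that-complement boundaries, which are transparent.
So A is grammatical.

A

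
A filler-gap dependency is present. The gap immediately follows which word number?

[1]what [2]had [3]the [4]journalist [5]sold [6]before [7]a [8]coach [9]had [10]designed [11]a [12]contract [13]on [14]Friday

The displaced element is "what" (word 1).
It functions as the direct object of "sold", so the gap sits immediately after word 5 ("sold").
Base order: The journalist had sold what before a coach had designed a contract on Friday.

5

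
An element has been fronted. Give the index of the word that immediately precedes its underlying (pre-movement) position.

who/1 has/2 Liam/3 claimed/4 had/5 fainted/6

4

The displaced element is "who" (word 1).
It is linked across 1 clause boundary (Ø).
It functions as the subject of "fainted", so the gap sits immediately after word 4 ("claimed").
Base order: Liam has claimed that who had fainted.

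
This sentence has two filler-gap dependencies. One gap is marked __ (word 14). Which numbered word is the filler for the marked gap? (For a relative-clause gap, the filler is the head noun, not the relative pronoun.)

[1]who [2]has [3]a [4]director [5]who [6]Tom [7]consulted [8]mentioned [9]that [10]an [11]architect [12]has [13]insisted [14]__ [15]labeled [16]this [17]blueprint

The marked gap is the subject of "labeled".
Its filler is the fronted wh-phrase "who", at word 1.
(The other dependency links word 4 to a gap after word 7.)

1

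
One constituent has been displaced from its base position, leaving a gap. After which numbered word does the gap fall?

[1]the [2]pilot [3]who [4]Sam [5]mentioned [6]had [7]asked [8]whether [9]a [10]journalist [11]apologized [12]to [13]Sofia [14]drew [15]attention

5

The displaced element is "the pilot" (word 2).
It is linked across 1 clause boundary (Ø).
It functions as the subject of "asked", so the gap sits immediately after word 5 ("mentioned").
Base order: Sam mentioned that the pilot had asked whether a journalist apologized to Sofia.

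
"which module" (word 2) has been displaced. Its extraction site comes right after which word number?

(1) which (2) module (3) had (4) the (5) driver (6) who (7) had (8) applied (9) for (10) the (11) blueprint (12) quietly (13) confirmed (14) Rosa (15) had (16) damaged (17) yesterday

16

The displaced element is "which module" (word 2).
It is linked across 1 clause boundary (Ø).
It functions as the direct object of "damaged", so the gap sits immediately after word 16 ("damaged").
Base order: The driver who had applied for the blueprint quietly had confirmed Rosa had damaged which module yesterday.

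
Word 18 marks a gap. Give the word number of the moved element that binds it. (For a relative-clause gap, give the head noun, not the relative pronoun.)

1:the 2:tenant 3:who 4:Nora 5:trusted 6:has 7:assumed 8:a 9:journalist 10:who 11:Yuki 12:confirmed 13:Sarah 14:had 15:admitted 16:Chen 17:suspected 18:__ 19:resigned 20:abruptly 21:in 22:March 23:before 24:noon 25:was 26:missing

9

The gap at 18 is the subject of "resigned", inside a relative clause.
The relative pronoun is "who" (word 10); it is bound by the head noun immediately before it.
Its filler is the head noun "journalist", at word 9.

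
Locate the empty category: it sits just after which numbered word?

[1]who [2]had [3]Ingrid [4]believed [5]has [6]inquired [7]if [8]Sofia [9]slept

4

The displaced element is "who" (word 1).
It is linked across 1 clause boundary (Ø).
It functions as the subject of "inquired", so the gap sits immediately after word 4 ("believed").
Base order: Ingrid had believed that who has inquired if Sofia slept.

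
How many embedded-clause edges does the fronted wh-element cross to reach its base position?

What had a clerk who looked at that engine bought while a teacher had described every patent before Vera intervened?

"what" originates inside the matrix clause — no clause boundary is crossed.

0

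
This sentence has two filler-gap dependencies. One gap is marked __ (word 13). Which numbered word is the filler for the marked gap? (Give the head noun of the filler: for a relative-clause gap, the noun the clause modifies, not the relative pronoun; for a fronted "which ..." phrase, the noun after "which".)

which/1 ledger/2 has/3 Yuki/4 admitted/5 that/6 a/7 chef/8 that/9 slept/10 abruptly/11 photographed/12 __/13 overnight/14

2

The marked gap is the direct object of "photographed".
Its filler is the fronted wh-phrase "which ledger", at word 2.
(The other dependency links word 8 to a gap after word 9.)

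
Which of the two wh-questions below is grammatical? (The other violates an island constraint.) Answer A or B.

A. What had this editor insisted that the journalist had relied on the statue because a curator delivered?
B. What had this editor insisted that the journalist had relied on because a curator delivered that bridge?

In A, the wh-phrase is extracted from inside an adjunct island (introduced by "because"), which blocks movement.
In B, the extraction path crosses only that-complement boundaries, which are transparent.
So B is grammatical.

B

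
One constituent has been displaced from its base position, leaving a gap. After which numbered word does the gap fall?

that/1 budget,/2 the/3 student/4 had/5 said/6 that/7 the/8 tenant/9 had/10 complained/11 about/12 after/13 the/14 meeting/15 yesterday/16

The displaced element is "that budget" (word 2).
It is linked across 1 clause boundary (that).
It functions as the object of the preposition "about" of "complained", so the gap sits immediately after word 12 ("about").
Base order: The student had said that the tenant had complained about that budget after the meeting yesterday.

12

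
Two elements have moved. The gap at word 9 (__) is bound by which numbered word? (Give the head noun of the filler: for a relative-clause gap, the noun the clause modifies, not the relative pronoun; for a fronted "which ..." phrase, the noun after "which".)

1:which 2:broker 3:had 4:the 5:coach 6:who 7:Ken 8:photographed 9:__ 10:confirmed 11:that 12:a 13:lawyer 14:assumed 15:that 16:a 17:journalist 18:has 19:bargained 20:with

The marked gap is inside the relative clause, the direct object of "photographed".
Its filler is the head noun "coach" (via "who"), at word 5.
(The other dependency links word 2 to a gap after word 20.)

5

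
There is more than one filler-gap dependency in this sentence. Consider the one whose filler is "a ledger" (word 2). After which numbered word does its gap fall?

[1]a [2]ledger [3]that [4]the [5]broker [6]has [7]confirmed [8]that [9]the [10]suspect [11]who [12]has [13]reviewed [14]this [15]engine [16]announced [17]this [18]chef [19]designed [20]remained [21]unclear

19

The displaced element is "a ledger" (word 2).
It is linked across 2 clause boundaries (that → Ø).
It functions as the direct object of "designed", so the gap sits immediately after word 19 ("designed").
Base order: The broker has confirmed that the suspect who has reviewed this engine announced this chef designed a ledger.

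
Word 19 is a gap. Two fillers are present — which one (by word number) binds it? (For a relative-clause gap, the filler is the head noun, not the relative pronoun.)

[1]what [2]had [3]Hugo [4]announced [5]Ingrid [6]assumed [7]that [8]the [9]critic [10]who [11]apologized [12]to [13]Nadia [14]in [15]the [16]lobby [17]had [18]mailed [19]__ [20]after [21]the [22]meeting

The marked gap is the direct object of "mailed".
Its filler is the fronted wh-phrase "what", at word 1.
(The other dependency links word 9 to a gap after word 10.)

1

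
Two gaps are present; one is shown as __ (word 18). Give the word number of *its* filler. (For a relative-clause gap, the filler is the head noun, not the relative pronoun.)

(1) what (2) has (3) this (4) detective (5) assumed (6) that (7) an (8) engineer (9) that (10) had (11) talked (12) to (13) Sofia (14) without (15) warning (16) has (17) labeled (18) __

1

The marked gap is the direct object of "labeled".
Its filler is the fronted wh-phrase "what", at word 1.
(The other dependency links word 8 to a gap after word 9.)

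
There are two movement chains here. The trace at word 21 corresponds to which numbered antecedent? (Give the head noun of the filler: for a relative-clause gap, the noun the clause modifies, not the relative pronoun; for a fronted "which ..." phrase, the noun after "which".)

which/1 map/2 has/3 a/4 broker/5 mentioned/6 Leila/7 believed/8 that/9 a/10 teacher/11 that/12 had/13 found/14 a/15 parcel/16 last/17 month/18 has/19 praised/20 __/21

The marked gap is the direct object of "praised".
Its filler is the fronted wh-phrase "which map", at word 2.
(The other dependency links word 11 to a gap after word 12.)

2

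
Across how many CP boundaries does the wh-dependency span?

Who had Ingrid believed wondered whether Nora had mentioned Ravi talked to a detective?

"who" is extracted from the subject of "wondered".
Boundaries crossed, outermost first: [Ø] — 1 in total.

1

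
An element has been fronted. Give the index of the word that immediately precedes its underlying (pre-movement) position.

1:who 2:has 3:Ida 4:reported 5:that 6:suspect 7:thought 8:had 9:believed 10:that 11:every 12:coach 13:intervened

7

The displaced element is "who" (word 1).
It is linked across 2 clause boundaries (Ø → Ø).
It functions as the subject of "believed", so the gap sits immediately after word 7 ("thought").
Base order: Ida has reported that suspect thought who had believed that every coach intervened.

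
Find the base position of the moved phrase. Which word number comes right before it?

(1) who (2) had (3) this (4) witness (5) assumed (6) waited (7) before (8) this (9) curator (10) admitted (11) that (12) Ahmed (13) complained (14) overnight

The displaced element is "who" (word 1).
It is linked across 1 clause boundary (Ø).
It functions as the subject of "waited", so the gap sits immediately after word 5 ("assumed").
Base order: This witness had assumed that who waited before this curator admitted that Ahmed complained overnight.

5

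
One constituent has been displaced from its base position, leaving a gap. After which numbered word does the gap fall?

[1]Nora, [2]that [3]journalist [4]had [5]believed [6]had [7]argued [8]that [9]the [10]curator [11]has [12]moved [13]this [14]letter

5

The displaced element is "Nora" (word 1).
It is linked across 1 clause boundary (Ø).
It functions as the subject of "argued", so the gap sits immediately after word 5 ("believed").
Base order: That journalist had believed that Nora had argued that the curator has moved this letter.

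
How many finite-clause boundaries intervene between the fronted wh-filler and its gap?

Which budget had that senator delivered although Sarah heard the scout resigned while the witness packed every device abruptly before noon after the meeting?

"which budget" originates inside the matrix clause — no clause boundary is crossed.

0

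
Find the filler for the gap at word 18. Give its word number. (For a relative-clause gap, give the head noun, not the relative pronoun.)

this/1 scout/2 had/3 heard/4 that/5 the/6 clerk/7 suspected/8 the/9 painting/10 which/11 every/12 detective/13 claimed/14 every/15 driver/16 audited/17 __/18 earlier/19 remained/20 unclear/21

The gap at 18 is the object of "audited", inside a relative clause.
The relative pronoun is "which" (word 11); it is bound by the head noun immediately before it.
Its filler is the head noun "painting", at word 10.

10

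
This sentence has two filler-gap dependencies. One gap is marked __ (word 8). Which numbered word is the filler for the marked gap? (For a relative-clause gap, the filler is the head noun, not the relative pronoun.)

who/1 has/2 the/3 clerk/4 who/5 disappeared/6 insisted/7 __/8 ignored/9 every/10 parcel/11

1

The marked gap is the subject of "ignored".
Its filler is the fronted wh-phrase "who", at word 1.
(The other dependency links word 4 to a gap after word 5.)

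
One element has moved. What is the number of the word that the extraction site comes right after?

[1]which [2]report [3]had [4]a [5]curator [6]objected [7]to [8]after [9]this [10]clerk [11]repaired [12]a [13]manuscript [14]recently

7

The displaced element is "which report" (word 2).
It functions as the object of the preposition "to" of "objected", so the gap sits immediately after word 7 ("to").
Base order: A curator had objected to which report after this clerk repaired a manuscript recently.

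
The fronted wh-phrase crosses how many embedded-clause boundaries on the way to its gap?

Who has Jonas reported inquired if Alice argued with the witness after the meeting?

1

"who" is extracted from the subject of "inquired".
Boundaries crossed, outermost first: [Ø] — 1 in total.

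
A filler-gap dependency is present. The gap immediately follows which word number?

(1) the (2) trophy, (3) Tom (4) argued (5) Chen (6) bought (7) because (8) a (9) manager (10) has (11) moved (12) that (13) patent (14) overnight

The displaced element is "the trophy" (word 2).
It is linked across 1 clause boundary (Ø).
It functions as the direct object of "bought", so the gap sits immediately after word 6 ("bought").
Base order: Tom argued Chen bought the trophy because a manager has moved that patent overnight.

6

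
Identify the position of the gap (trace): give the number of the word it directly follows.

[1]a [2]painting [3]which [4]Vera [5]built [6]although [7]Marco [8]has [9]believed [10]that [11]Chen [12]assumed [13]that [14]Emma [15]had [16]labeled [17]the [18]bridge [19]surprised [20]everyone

The displaced element is "a painting" (word 2).
It functions as the direct object of "built", so the gap sits immediately after word 5 ("built").
Base order: Vera built a painting although Marco has believed that Chen assumed that Emma had labeled the bridge.

5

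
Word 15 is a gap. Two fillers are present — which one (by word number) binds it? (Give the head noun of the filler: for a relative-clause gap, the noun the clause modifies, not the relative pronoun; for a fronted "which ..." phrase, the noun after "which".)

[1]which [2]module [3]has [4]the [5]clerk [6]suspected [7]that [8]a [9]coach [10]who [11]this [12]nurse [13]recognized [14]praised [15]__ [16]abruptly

The marked gap is the direct object of "praised".
Its filler is the fronted wh-phrase "which module", at word 2.
(The other dependency links word 9 to a gap after word 13.)

2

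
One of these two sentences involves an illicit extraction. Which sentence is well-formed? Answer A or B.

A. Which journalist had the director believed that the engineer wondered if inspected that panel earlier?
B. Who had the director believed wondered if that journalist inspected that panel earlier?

B

In A, the wh-phrase is extracted from inside a wh-island (introduced by "if"), which blocks movement.
In B, the extraction path crosses only that-complement boundaries, which are transparent.
So B is grammatical.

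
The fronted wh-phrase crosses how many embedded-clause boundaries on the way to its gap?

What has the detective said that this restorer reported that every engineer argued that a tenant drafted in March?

3

"what" is extracted from the object of "drafted".
Boundaries crossed, outermost first: [that], [that], [that] — 3 in total.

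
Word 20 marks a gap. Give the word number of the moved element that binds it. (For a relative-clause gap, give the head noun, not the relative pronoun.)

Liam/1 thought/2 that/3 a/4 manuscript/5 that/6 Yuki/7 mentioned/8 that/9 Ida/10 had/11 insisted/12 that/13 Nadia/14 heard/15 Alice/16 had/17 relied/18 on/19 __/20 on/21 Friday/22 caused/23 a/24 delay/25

The gap at 20 is the prepositional object of "relied", inside a relative clause.
The relative pronoun is "that" (word 6); it is bound by the head noun immediately before it.
Its filler is the head noun "manuscript", at word 5.

5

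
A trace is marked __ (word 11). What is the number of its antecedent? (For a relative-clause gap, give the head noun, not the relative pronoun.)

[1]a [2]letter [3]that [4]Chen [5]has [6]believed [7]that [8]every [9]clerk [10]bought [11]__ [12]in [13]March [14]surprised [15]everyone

The gap at 11 is the object of "bought", inside a relative clause.
The relative pronoun is "that" (word 3); it is bound by the head noun immediately before it.
Its filler is the head noun "letter", at word 2.

2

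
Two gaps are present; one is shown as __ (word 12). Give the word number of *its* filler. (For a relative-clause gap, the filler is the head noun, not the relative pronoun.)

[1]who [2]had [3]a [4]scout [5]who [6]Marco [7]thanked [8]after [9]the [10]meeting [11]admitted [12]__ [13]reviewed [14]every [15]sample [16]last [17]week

The marked gap is the subject of "reviewed".
Its filler is the fronted wh-phrase "who", at word 1.
(The other dependency links word 4 to a gap after word 7.)

1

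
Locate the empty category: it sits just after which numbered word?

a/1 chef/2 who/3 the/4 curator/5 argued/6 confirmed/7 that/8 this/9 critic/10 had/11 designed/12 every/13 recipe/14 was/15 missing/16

6

The displaced element is "a chef" (word 2).
It is linked across 1 clause boundary (Ø).
It functions as the subject of "confirmed", so the gap sits immediately after word 6 ("argued").
Base order: The curator argued that a chef confirmed that this critic had designed every recipe.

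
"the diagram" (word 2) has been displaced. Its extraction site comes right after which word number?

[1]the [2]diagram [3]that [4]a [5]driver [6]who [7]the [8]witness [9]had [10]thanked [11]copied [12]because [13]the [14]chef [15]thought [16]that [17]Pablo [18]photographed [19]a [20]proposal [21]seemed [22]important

The displaced element is "the diagram" (word 2).
It functions as the direct object of "copied", so the gap sits immediately after word 11 ("copied").
Base order: A driver who the witness had thanked copied the diagram because the chef thought that Pablo photographed a proposal.

11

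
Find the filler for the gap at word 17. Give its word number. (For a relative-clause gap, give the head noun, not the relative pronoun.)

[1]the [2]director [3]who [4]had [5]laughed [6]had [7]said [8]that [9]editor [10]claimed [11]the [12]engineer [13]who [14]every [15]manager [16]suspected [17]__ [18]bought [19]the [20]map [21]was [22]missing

The gap at 17 is the subject of "bought", inside a relative clause.
The relative pronoun is "who" (word 13); it is bound by the head noun immediately before it.
Its filler is the head noun "engineer", at word 12.

12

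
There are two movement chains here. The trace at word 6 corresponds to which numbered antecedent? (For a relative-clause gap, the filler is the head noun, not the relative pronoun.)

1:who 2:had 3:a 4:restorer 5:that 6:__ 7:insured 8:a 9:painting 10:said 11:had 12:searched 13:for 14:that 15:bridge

The marked gap is inside the relative clause, the subject of "insured".
Its filler is the head noun "restorer" (via "that"), at word 4.
(The other dependency links word 1 to a gap after word 10.)

4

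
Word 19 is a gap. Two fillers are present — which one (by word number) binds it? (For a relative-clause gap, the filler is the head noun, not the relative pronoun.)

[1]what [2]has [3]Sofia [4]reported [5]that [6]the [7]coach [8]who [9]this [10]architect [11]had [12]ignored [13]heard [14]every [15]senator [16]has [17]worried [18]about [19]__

1

The marked gap is the object of the preposition "about" of "worried".
Its filler is the fronted wh-phrase "what", at word 1.
(The other dependency links word 7 to a gap after word 12.)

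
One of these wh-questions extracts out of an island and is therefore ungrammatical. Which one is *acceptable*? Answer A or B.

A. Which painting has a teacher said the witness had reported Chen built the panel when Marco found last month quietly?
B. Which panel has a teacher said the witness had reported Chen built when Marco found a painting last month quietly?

B

In A, the wh-phrase is extracted from inside an adjunct island (introduced by "when"), which blocks movement.
In B, the extraction path crosses only that-complement boundaries, which are transparent.
So B is grammatical.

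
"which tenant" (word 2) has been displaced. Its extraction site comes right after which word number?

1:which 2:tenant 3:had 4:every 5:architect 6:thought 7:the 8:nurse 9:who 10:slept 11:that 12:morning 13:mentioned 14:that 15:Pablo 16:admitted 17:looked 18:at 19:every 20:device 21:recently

16

The displaced element is "which tenant" (word 2).
It is linked across 3 clause boundaries (Ø → that → Ø).
It functions as the subject of "looked", so the gap sits immediately after word 16 ("admitted").
Base order: Every architect had thought the nurse who slept that morning mentioned that Pablo admitted which tenant looked at every device recently.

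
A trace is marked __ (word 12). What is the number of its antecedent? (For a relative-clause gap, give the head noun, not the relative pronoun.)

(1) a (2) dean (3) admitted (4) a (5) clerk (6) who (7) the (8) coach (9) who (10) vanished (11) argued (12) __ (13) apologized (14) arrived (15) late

The gap at 12 is the subject of "apologized", inside a relative clause.
The relative pronoun is "who" (word 6); it is bound by the head noun immediately before it.
Its filler is the head noun "clerk", at word 5.

5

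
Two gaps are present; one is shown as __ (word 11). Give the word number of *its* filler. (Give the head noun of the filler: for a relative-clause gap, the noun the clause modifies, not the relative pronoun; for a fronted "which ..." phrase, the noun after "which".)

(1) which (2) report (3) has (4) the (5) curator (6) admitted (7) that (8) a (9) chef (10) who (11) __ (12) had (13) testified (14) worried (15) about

9

The marked gap is inside the relative clause, the subject of "testified".
Its filler is the head noun "chef" (via "who"), at word 9.
(The other dependency links word 2 to a gap after word 15.)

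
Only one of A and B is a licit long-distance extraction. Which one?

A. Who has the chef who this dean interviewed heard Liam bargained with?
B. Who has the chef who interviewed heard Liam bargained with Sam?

In B, the wh-phrase is extracted from inside a complex-NP island (relative clause) (introduced by "who"), which blocks movement.
In A, the extraction path crosses only that-complement boundaries, which are transparent.
So A is grammatical.

A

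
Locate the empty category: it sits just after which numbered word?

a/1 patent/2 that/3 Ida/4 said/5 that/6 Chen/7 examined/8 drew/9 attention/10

8

The displaced element is "a patent" (word 2).
It is linked across 1 clause boundary (that).
It functions as the direct object of "examined", so the gap sits immediately after word 8 ("examined").
Base order: Ida said that Chen examined a patent.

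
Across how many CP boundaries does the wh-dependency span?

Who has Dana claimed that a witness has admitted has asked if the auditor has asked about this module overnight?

"who" is extracted from the subject of "asked".
Boundaries crossed, outermost first: [that], [Ø] — 2 in total.

2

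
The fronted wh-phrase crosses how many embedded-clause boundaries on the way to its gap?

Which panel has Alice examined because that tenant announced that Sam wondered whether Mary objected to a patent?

"which panel" originates inside the matrix clause — no clause boundary is crossed.

0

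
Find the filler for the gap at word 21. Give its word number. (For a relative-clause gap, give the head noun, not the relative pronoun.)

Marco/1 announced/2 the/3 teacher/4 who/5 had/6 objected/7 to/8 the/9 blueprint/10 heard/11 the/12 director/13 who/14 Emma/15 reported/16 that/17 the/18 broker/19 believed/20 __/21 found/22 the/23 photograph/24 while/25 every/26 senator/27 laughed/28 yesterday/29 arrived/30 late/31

The gap at 21 is the subject of "found", inside a relative clause.
The relative pronoun is "who" (word 14); it is bound by the head noun immediately before it.
Its filler is the head noun "director", at word 13.

13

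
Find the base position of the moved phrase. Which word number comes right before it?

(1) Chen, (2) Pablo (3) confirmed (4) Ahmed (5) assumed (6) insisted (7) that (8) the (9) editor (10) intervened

5

The displaced element is "Chen" (word 1).
It is linked across 2 clause boundaries (Ø → Ø).
It functions as the subject of "insisted", so the gap sits immediately after word 5 ("assumed").
Base order: Pablo confirmed Ahmed assumed that Chen insisted that the editor intervened.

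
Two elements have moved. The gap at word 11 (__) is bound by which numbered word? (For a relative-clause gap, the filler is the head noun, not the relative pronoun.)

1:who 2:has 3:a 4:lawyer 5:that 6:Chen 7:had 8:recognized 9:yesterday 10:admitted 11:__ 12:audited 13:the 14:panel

1

The marked gap is the subject of "audited".
Its filler is the fronted wh-phrase "who", at word 1.
(The other dependency links word 4 to a gap after word 8.)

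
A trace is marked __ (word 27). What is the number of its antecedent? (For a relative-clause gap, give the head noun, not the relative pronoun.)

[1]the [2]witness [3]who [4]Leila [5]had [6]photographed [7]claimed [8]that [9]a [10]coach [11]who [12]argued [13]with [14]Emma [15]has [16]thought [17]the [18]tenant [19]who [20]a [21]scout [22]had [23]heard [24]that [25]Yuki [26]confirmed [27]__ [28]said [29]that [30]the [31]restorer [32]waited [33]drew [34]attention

The gap at 27 is the subject of "said", inside a relative clause.
The relative pronoun is "who" (word 19); it is bound by the head noun immediately before it.
Its filler is the head noun "tenant", at word 18.

18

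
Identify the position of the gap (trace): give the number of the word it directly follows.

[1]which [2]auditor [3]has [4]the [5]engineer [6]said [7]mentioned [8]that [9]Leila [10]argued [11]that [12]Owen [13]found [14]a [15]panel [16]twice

The displaced element is "which auditor" (word 2).
It is linked across 1 clause boundary (Ø).
It functions as the subject of "mentioned", so the gap sits immediately after word 6 ("said").
Base order: The engineer has said that which auditor mentioned that Leila argued that Owen found a panel twice.

6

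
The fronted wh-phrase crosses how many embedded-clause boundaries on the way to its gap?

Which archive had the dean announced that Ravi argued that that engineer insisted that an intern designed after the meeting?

"which archive" is extracted from the object of "designed".
Boundaries crossed, outermost first: [that], [that], [that] — 3 in total.

3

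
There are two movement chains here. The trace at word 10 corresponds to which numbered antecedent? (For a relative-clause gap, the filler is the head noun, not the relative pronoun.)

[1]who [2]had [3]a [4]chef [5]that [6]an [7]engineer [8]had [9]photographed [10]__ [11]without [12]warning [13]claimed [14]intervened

The marked gap is inside the relative clause, the direct object of "photographed".
Its filler is the head noun "chef" (via "that"), at word 4.
(The other dependency links word 1 to a gap after word 13.)

4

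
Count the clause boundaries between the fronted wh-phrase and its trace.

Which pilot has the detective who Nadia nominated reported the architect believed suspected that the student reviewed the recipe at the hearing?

2

"which pilot" is extracted from the subject of "suspected".
Boundaries crossed, outermost first: [Ø], [Ø] — 2 in total.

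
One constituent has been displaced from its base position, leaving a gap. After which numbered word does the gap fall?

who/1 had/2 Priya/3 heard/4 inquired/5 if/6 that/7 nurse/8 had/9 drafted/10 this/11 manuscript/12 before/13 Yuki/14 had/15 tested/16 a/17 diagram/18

4

The displaced element is "who" (word 1).
It is linked across 1 clause boundary (Ø).
It functions as the subject of "inquired", so the gap sits immediately after word 4 ("heard").
Base order: Priya had heard who inquired if that nurse had drafted this manuscript before Yuki had tested a diagram.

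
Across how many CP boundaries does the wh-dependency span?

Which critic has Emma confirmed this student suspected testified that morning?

"which critic" is extracted from the subject of "testified".
Boundaries crossed, outermost first: [Ø], [Ø] — 2 in total.

2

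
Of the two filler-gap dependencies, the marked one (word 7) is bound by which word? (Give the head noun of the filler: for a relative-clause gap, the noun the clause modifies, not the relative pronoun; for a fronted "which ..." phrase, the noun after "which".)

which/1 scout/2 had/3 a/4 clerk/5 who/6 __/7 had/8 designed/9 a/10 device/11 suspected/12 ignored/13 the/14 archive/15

5

The marked gap is inside the relative clause, the subject of "designed".
Its filler is the head noun "clerk" (via "who"), at word 5.
(The other dependency links word 2 to a gap after word 12.)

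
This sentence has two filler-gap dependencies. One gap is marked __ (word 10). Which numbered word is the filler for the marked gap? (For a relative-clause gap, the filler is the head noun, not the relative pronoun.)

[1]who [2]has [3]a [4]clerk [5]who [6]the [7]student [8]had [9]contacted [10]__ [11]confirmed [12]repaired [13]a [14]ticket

4

The marked gap is inside the relative clause, the direct object of "contacted".
Its filler is the head noun "clerk" (via "who"), at word 4.
(The other dependency links word 1 to a gap after word 11.)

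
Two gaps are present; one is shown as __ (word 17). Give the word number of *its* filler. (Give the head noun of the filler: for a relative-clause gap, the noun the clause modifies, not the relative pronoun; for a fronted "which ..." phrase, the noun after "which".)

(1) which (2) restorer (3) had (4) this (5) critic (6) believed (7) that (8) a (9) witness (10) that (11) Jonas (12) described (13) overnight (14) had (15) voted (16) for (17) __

The marked gap is the object of the preposition "for" of "voted".
Its filler is the fronted wh-phrase "which restorer", at word 2.
(The other dependency links word 9 to a gap after word 12.)

2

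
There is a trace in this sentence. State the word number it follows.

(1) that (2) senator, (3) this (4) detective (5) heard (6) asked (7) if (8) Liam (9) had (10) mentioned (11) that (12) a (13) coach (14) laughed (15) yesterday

The displaced element is "that senator" (word 2).
It is linked across 1 clause boundary (Ø).
It functions as the subject of "asked", so the gap sits immediately after word 5 ("heard").
Base order: This detective heard that that senator asked if Liam had mentioned that a coach laughed yesterday.

5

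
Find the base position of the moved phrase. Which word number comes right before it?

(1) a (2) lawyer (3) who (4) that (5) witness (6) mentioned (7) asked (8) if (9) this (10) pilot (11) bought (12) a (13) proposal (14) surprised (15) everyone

The displaced element is "a lawyer" (word 2).
It is linked across 1 clause boundary (Ø).
It functions as the subject of "asked", so the gap sits immediately after word 6 ("mentioned").
Base order: That witness mentioned a lawyer asked if this pilot bought a proposal.

6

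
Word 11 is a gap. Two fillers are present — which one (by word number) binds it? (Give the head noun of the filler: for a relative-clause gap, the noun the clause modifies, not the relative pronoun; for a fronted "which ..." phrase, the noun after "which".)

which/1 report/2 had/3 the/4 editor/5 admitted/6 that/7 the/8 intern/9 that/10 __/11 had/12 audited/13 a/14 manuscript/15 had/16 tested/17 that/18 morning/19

9

The marked gap is inside the relative clause, the subject of "audited".
Its filler is the head noun "intern" (via "that"), at word 9.
(The other dependency links word 2 to a gap after word 17.)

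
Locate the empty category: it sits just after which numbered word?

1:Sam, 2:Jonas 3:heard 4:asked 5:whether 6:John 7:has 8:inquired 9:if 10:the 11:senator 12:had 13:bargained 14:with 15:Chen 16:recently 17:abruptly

3

The displaced element is "Sam" (word 1).
It is linked across 1 clause boundary (Ø).
It functions as the subject of "asked", so the gap sits immediately after word 3 ("heard").
Base order: Jonas heard that Sam asked whether John has inquired if the senator had bargained with Chen recently abruptly.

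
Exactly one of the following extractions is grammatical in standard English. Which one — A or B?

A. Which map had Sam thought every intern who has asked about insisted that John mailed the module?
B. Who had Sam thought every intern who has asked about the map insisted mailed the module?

B

In A, the wh-phrase is extracted from inside a complex-NP island (relative clause) (introduced by "who"), which blocks movement.
In B, the extraction path crosses only that-complement boundaries, which are transparent.
So B is grammatical.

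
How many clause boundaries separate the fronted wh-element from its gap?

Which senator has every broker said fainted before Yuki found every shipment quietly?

1

"which senator" is extracted from the subject of "fainted".
Boundaries crossed, outermost first: [Ø] — 1 in total.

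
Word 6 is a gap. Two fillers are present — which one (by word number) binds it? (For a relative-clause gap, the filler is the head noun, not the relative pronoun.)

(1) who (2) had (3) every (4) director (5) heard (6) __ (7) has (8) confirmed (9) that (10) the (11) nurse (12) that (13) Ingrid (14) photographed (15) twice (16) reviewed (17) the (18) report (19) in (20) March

The marked gap is the subject of "confirmed".
Its filler is the fronted wh-phrase "who", at word 1.
(The other dependency links word 11 to a gap after word 14.)

1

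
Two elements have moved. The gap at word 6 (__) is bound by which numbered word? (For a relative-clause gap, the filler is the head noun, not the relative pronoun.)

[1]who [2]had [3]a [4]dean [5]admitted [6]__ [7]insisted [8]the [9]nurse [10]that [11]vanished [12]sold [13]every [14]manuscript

1

The marked gap is the subject of "insisted".
Its filler is the fronted wh-phrase "who", at word 1.
(The other dependency links word 9 to a gap after word 10.)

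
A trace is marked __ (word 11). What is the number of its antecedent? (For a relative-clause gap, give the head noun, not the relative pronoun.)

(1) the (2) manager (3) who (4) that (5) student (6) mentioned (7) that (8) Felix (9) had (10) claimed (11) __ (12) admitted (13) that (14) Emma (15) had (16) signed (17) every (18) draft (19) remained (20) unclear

2

The gap at 11 is the subject of "admitted", inside a relative clause.
The relative pronoun is "who" (word 3); it is bound by the head noun immediately before it.
Its filler is the head noun "manager", at word 2.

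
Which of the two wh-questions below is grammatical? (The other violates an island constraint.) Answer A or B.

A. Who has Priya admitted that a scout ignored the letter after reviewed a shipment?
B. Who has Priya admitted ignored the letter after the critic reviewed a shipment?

In A, the wh-phrase is extracted from inside an adjunct island (introduced by "after"), which blocks movement.
In B, the extraction path crosses only that-complement boundaries, which are transparent.
So B is grammatical.

B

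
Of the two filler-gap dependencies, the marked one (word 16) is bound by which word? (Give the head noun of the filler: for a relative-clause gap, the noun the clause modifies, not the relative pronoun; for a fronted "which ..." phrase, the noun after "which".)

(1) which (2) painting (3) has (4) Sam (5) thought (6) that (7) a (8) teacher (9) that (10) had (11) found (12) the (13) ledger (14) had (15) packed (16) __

2

The marked gap is the direct object of "packed".
Its filler is the fronted wh-phrase "which painting", at word 2.
(The other dependency links word 8 to a gap after word 9.)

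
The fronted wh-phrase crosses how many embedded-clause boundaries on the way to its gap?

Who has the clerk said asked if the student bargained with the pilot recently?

"who" is extracted from the subject of "asked".
Boundaries crossed, outermost first: [Ø] — 1 in total.

1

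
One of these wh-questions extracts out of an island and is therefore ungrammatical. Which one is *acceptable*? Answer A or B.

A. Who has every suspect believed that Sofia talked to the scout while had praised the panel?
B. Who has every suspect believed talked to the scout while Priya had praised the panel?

B

In A, the wh-phrase is extracted from inside an adjunct island (introduced by "while"), which blocks movement.
In B, the extraction path crosses only that-complement boundaries, which are transparent.
So B is grammatical.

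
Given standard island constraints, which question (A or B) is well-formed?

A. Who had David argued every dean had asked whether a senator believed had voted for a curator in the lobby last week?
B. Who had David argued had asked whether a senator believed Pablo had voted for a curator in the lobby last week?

In A, the wh-phrase is extracted from inside a wh-island (introduced by "whether"), which blocks movement.
In B, the extraction path crosses only that-complement boundaries, which are transparent.
So B is grammatical.

B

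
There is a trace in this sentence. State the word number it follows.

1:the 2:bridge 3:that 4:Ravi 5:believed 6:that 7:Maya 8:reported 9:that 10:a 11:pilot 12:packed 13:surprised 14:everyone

12

The displaced element is "the bridge" (word 2).
It is linked across 2 clause boundaries (that → that).
It functions as the direct object of "packed", so the gap sits immediately after word 12 ("packed").
Base order: Ravi believed that Maya reported that a pilot packed the bridge.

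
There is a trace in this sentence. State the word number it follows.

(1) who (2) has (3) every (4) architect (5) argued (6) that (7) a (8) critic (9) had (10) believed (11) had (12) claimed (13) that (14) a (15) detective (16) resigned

10

The displaced element is "who" (word 1).
It is linked across 2 clause boundaries (that → Ø).
It functions as the subject of "claimed", so the gap sits immediately after word 10 ("believed").
Base order: Every architect has argued that a critic had believed that who had claimed that a detective resigned.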